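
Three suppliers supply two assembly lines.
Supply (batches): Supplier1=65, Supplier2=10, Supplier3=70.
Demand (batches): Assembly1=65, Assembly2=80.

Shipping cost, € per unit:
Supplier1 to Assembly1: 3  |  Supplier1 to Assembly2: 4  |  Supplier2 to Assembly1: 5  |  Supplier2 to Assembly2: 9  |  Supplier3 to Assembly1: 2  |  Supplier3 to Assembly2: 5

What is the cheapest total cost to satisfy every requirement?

Optimal allocation:
  Supplier1→Assembly2: 65 batches
  Supplier2→Assembly1: 10 batches
  Supplier3→Assembly1: 55 batches
  Supplier3→Assembly2: 15 batches
Total cost = €495.

495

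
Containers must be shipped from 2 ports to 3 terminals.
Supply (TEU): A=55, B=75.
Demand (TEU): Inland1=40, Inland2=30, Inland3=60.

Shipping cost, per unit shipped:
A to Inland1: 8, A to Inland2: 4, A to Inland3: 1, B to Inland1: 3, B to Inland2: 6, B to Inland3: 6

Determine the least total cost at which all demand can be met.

One minimum-cost allocation:
  A to Inland3: 55 TEU
  B to Inland1: 40 TEU
  B to Inland2: 30 TEU
  B to Inland3: 5 TEU
Total cost = 385.

385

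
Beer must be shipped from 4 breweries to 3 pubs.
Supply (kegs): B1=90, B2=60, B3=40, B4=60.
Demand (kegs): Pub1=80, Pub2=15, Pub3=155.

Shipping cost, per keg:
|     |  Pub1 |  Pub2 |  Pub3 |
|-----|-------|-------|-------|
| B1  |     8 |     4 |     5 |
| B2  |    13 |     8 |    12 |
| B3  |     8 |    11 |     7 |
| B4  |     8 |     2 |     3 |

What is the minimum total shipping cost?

1650

One minimum-cost allocation:
  B1→Pub3: 90 × 5 = 450
  B2→Pub1: 40 × 13 = 520
  B2→Pub2: 15 × 8 = 120
  B2→Pub3: 5 × 12 = 60
  B3→Pub1: 40 × 8 = 320
  B4→Pub3: 60 × 3 = 180
Total = 450 + 520 + 120 + 60 + 320 + 180 = 1650.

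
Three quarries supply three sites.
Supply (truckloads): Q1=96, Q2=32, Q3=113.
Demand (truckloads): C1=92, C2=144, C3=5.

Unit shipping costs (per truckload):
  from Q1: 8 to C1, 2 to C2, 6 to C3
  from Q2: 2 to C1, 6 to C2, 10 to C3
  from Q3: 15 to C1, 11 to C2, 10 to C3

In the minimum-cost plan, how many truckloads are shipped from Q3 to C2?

Optimal shipments:
  Q1–C2: 96 × 2 = 192
  Q2–C1: 32 × 2 = 64
  Q3–C1: 60 × 15 = 900
  Q3–C2: 48 × 11 = 528
  Q3–C3: 5 × 10 = 50
Total cost = 1734.
So Q3→C2 carries 48 truckloads.

48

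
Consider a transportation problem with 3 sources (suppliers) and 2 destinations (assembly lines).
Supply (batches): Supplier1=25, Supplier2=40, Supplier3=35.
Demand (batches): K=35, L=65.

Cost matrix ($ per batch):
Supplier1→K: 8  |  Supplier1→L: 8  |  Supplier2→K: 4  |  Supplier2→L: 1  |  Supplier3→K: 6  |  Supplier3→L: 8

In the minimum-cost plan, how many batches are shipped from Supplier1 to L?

Solving gives:
  Supplier1->L: 25 × $8 = $200
  Supplier2->L: 40 × $1 = $40
  Supplier3->K: 35 × $6 = $210
Total cost = $450.
So Supplier1→L carries 25 batches.

25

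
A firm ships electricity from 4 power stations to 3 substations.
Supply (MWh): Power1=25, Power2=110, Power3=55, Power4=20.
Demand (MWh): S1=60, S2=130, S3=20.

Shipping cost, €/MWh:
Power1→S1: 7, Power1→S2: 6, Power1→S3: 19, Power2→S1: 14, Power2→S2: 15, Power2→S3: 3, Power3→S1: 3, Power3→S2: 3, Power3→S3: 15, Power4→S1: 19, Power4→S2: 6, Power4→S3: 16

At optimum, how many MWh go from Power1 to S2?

25

The minimum-cost plan:
  Power1–S2: 25 MWh
  Power2–S1: 60 MWh
  Power2–S2: 30 MWh
  Power2–S3: 20 MWh
  Power3–S2: 55 MWh
  Power4–S2: 20 MWh
Total cost = €1785.
So Power1→S2 carries 25 MWh.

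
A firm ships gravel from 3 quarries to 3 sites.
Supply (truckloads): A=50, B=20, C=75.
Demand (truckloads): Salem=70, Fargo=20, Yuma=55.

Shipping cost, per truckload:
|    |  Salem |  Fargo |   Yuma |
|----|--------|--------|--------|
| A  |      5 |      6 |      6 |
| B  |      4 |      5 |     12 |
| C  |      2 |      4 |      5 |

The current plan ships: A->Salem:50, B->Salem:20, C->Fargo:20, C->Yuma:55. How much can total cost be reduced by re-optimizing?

120

Current plan cost = 50·5 + 20·4 + 20·4 + 55·5 = 685.
Optimal plan:
  A→Yuma: 50 truckloads
  B→Fargo: 20 truckloads
  C→Salem: 70 truckloads
  C→Yuma: 5 truckloads
Optimal cost = 565.
Saving = 685 − 565 = 120.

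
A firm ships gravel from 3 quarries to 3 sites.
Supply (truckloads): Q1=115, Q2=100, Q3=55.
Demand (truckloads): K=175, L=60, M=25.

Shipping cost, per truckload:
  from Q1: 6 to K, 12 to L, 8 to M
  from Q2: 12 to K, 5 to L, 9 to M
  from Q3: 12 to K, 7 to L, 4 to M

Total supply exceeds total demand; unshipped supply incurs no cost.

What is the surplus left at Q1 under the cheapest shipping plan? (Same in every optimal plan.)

0

Minimum-cost shipments:
  Q1–K: 115 × 6 = 690
  Q2–K: 40 × 12 = 480
  Q2–L: 60 × 5 = 300
  Q3–K: 20 × 12 = 240
  Q3–M: 25 × 4 = 100
Total cost = 1810.
Q1 ships 115 of its 115, leaving 0.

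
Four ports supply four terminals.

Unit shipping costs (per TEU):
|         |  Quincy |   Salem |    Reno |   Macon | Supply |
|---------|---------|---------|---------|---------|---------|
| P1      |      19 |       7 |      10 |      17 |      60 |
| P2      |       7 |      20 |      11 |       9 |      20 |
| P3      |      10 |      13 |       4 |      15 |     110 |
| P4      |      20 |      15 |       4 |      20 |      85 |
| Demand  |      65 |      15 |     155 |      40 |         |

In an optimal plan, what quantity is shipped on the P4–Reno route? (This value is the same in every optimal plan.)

85

Optimal shipments:
  P1 to Salem: 15 × 7 = 105
  P1 to Reno: 5 × 10 = 50
  P1 to Macon: 40 × 17 = 680
  P2 to Quincy: 20 × 7 = 140
  P3 to Quincy: 45 × 10 = 450
  P3 to Reno: 65 × 4 = 260
  P4 to Reno: 85 × 4 = 340
Total cost = 2025.
So P4→Reno carries 85 TEU.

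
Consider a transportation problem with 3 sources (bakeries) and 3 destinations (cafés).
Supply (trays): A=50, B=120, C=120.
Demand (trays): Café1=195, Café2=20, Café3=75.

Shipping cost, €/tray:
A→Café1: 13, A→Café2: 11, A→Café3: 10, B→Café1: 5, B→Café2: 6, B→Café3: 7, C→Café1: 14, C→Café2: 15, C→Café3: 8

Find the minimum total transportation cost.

2440

An optimal shipping plan:
  A–Café1: 30 × €13 = €390
  A–Café2: 20 × €11 = €220
  B–Café1: 120 × €5 = €600
  C–Café1: 45 × €14 = €630
  C–Café3: 75 × €8 = €600
Total = 390 + 220 + 600 + 630 + 600 = €2440.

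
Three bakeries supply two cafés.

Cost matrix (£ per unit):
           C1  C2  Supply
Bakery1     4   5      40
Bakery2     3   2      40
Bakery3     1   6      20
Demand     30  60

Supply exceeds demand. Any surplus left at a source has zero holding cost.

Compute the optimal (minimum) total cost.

An optimal shipping plan:
  Bakery1→C1: 10 × £4 = £40
  Bakery1→C2: 20 × £5 = £100
  Bakery2→C2: 40 × £2 = £80
  Bakery3→C1: 20 × £1 = £20
Total = 40 + 100 + 80 + 20 = £240.
(Supply check: Bakery1 ships 30; Bakery2 ships 40; Bakery3 ships 20.)

240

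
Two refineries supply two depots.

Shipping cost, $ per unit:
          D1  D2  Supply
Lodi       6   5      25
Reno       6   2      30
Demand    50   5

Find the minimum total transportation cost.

Optimal allocation:
  Lodi->D1: 25 × $6 = $150
  Reno->D1: 25 × $6 = $150
  Reno->D2: 5 × $2 = $10
Total = 150 + 150 + 10 = $310.

310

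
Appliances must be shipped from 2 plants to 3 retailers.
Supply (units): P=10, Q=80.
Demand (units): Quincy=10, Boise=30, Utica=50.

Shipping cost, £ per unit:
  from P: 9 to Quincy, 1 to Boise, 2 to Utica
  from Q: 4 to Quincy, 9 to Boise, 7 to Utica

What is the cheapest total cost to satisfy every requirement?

Optimal allocation:
  P to Boise: 10 × £1 = £10
  Q to Quincy: 10 × £4 = £40
  Q to Boise: 20 × £9 = £180
  Q to Utica: 50 × £7 = £350
Total = 10 + 40 + 180 + 350 = £580.
(Supply check: P ships 10; Q ships 80.)

580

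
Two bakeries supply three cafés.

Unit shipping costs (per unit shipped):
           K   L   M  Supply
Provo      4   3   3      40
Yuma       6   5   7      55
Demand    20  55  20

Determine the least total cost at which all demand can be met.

One minimum-cost allocation:
  Provo–K: 20 trays
  Provo–M: 20 trays
  Yuma–L: 55 trays
Total cost = 415.

415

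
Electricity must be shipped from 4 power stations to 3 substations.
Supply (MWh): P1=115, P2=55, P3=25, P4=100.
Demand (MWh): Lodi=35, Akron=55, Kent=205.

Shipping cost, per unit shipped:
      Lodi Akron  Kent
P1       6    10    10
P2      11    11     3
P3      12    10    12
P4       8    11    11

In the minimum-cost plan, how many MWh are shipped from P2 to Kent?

The minimum-cost plan:
  P1–Lodi: 35 × 6 = 210
  P1–Akron: 30 × 10 = 300
  P1–Kent: 50 × 10 = 500
  P2–Kent: 55 × 3 = 165
  P3–Akron: 25 × 10 = 250
  P4–Kent: 100 × 11 = 1100
Total cost = 2525.
So P2→Kent carries 55 MWh.

55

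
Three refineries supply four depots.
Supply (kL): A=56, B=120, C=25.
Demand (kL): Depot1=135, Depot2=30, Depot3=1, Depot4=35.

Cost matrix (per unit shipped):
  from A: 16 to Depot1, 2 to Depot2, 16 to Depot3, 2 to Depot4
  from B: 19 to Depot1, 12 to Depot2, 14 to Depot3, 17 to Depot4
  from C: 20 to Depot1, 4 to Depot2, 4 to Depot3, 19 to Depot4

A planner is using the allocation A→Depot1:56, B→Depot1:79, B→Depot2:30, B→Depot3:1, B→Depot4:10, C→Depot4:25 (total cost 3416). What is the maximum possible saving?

Current plan cost = 56·16 + 79·19 + 30·12 + 1·14 + 10·17 + 25·19 = 3416.
Optimal plan:
  A→Depot1: 15 × 16 = 240
  A→Depot2: 6 × 2 = 12
  A→Depot4: 35 × 2 = 70
  B→Depot1: 120 × 19 = 2280
  C→Depot2: 24 × 4 = 96
  C→Depot3: 1 × 4 = 4
Optimal cost = 2702.
Saving = 3416 − 2702 = 714.

714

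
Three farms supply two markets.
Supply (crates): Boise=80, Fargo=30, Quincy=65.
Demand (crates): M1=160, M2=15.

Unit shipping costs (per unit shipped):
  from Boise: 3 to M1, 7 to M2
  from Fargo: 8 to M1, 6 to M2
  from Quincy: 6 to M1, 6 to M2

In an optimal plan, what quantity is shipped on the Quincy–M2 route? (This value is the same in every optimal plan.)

0

Solving gives:
  Boise to M1: 80 crates
  Fargo to M1: 15 crates
  Fargo to M2: 15 crates
  Quincy to M1: 65 crates
Total cost = 840.
The route Quincy→M2 is not used.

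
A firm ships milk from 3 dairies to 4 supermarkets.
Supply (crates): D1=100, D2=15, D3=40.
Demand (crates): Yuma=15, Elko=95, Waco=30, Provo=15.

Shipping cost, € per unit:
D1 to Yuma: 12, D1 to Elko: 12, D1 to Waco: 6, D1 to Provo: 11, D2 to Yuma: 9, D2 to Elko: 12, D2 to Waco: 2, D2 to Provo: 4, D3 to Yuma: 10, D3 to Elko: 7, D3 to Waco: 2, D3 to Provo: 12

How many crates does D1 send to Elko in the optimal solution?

Optimal shipments:
  D1–Yuma: 15 × €12 = €180
  D1–Elko: 55 × €12 = €660
  D1–Waco: 30 × €6 = €180
  D2–Provo: 15 × €4 = €60
  D3–Elko: 40 × €7 = €280
Total cost = €1360.
So D1→Elko carries 55 crates.

55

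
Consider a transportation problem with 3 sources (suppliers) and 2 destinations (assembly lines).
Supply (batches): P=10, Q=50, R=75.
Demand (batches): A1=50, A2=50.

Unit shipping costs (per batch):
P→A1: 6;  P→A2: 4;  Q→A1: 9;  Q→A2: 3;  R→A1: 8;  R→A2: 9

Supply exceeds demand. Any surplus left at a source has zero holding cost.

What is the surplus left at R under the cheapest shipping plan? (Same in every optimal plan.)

35

Minimum-cost shipments:
  P→A1: 10 × 6 = 60
  Q→A2: 50 × 3 = 150
  R→A1: 40 × 8 = 320
Total cost = 530.
R ships 40 of its 75, leaving 35.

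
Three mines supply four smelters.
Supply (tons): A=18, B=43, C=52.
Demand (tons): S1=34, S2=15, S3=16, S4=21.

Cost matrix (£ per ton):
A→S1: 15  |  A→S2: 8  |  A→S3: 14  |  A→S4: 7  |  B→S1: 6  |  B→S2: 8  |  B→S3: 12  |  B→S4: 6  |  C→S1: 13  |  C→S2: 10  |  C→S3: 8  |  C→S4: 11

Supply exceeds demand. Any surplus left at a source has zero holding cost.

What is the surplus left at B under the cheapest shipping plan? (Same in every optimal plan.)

Minimum-cost shipments:
  A→S2: 6 tons
  A→S4: 12 tons
  B→S1: 34 tons
  B→S4: 9 tons
  C→S2: 9 tons
  C→S3: 16 tons
Total cost = £608.
B ships 43 of its 43, leaving 0.

0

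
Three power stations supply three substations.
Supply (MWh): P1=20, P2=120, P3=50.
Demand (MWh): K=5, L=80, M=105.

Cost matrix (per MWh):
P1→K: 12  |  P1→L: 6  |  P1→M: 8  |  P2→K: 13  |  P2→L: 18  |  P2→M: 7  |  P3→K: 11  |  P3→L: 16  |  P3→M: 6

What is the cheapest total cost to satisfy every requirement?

1900

Optimal allocation:
  P1 to L: 20 MWh
  P2 to K: 5 MWh
  P2 to L: 10 MWh
  P2 to M: 105 MWh
  P3 to L: 50 MWh
Total cost = 1900.
(Supply check: P1 ships 20; P2 ships 120; P3 ships 50.)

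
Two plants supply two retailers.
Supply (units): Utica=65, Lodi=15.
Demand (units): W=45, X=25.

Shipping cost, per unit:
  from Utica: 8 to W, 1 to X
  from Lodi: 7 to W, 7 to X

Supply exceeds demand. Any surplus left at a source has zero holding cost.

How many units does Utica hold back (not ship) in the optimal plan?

Minimum-cost shipments:
  Utica to W: 30 × 8 = 240
  Utica to X: 25 × 1 = 25
  Lodi to W: 15 × 7 = 105
Total cost = 370.
Utica ships 55 of its 65, leaving 10.

10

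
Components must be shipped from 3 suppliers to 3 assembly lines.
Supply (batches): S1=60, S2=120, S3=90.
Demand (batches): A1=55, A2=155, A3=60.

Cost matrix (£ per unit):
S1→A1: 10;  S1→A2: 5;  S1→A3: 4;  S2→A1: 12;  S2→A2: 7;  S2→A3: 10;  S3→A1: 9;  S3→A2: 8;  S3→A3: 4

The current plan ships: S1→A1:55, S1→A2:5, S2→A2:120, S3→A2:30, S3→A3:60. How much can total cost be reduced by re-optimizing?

145

Current plan cost = 55·10 + 5·5 + 120·7 + 30·8 + 60·4 = £1895.
Optimal plan:
  S1->A2: 35 × £5 = £175
  S1->A3: 25 × £4 = £100
  S2->A2: 120 × £7 = £840
  S3->A1: 55 × £9 = £495
  S3->A3: 35 × £4 = £140
Optimal cost = £1750.
Saving = 1895 − 1750 = £145.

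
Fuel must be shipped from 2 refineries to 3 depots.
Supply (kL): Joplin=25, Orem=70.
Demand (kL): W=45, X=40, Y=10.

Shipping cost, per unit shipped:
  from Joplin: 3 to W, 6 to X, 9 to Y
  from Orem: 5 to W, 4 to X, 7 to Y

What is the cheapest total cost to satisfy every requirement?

A cheapest plan:
  Joplin->W: 25 kL
  Orem->W: 20 kL
  Orem->X: 40 kL
  Orem->Y: 10 kL
Total cost = 405.

405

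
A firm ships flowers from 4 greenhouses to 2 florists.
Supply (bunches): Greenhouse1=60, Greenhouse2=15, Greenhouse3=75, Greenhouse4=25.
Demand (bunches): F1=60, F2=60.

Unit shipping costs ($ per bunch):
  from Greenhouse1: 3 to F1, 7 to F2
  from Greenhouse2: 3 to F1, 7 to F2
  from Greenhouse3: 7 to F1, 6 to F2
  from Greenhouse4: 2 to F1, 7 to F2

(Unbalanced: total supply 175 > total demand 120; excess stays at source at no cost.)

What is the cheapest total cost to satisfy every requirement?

515

An optimal shipping plan:
  Greenhouse1 to F1: 20 bunches
  Greenhouse2 to F1: 15 bunches
  Greenhouse3 to F2: 60 bunches
  Greenhouse4 to F1: 25 bunches
Total cost = $515.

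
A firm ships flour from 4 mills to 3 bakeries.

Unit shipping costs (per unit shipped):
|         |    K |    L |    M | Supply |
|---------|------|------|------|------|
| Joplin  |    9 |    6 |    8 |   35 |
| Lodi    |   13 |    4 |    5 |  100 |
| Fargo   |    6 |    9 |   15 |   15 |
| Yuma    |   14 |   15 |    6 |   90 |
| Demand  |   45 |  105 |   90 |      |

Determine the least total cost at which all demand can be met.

1330

A cheapest plan:
  Joplin–K: 30 × 9 = 270
  Joplin–L: 5 × 6 = 30
  Lodi–L: 100 × 4 = 400
  Fargo–K: 15 × 6 = 90
  Yuma–M: 90 × 6 = 540
Total = 270 + 30 + 400 + 90 + 540 = 1330.
(Supply check: Joplin ships 35; Lodi ships 100; Fargo ships 15; Yuma ships 90.)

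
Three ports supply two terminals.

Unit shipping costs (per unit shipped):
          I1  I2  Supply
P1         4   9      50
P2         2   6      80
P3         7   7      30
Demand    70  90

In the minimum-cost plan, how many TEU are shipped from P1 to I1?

50

The minimum-cost plan:
  P1–I1: 50 TEU
  P2–I1: 20 TEU
  P2–I2: 60 TEU
  P3–I2: 30 TEU
Total cost = 810.
So P1→I1 carries 50 TEU.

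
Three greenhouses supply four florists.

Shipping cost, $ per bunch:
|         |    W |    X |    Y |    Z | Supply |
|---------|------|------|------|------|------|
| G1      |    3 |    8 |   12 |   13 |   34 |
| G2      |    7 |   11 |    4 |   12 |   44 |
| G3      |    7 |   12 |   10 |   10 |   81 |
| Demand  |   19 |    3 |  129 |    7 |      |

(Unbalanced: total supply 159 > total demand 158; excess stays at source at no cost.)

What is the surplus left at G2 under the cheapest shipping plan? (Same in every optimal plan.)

Minimum-cost shipments:
  G1->W: 19 bunches
  G1->X: 3 bunches
  G1->Y: 11 bunches
  G2->Y: 44 bunches
  G3->Y: 74 bunches
  G3->Z: 7 bunches
Total cost = $1199.
G2 ships 44 of its 44, leaving 0.

0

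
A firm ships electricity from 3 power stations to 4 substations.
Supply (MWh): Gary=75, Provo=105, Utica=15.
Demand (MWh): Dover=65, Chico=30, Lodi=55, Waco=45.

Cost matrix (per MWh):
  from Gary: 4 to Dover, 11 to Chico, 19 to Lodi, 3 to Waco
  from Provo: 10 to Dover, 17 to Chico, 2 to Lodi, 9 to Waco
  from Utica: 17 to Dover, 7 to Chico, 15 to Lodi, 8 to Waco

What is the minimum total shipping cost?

Optimal allocation:
  Gary–Dover: 15 × 4 = 60
  Gary–Chico: 15 × 11 = 165
  Gary–Waco: 45 × 3 = 135
  Provo–Dover: 50 × 10 = 500
  Provo–Lodi: 55 × 2 = 110
  Utica–Chico: 15 × 7 = 105
Total = 60 + 165 + 135 + 500 + 110 + 105 = 1075.
(Supply check: Gary ships 75; Provo ships 105; Utica ships 15.)

1075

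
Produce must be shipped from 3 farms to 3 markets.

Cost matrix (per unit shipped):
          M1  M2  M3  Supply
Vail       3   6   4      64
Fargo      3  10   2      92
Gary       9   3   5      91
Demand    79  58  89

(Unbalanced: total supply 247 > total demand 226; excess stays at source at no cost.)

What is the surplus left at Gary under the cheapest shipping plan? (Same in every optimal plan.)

Minimum-cost shipments:
  Vail->M1: 64 × 3 = 192
  Fargo->M1: 15 × 3 = 45
  Fargo->M3: 77 × 2 = 154
  Gary->M2: 58 × 3 = 174
  Gary->M3: 12 × 5 = 60
Total cost = 625.
Gary ships 70 of its 91, leaving 21.

21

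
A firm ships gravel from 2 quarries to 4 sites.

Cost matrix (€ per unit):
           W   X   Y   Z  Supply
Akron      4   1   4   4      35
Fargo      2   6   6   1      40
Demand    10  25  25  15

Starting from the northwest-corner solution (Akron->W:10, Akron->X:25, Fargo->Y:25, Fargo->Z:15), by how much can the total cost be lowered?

Current plan cost = 10·4 + 25·1 + 25·6 + 15·1 = €230.
Optimal plan:
  Akron→X: 25 × €1 = €25
  Akron→Y: 10 × €4 = €40
  Fargo→W: 10 × €2 = €20
  Fargo→Y: 15 × €6 = €90
  Fargo→Z: 15 × €1 = €15
Optimal cost = €190.
Saving = 230 − 190 = €40.

40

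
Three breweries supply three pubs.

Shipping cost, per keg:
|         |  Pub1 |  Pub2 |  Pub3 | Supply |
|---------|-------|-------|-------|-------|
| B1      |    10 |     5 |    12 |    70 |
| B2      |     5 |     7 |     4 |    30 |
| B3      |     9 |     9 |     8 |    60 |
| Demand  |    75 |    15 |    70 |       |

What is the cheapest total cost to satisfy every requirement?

1245

An optimal shipping plan:
  B1–Pub1: 55 kegs
  B1–Pub2: 15 kegs
  B2–Pub3: 30 kegs
  B3–Pub1: 20 kegs
  B3–Pub3: 40 kegs
Total cost = 1245.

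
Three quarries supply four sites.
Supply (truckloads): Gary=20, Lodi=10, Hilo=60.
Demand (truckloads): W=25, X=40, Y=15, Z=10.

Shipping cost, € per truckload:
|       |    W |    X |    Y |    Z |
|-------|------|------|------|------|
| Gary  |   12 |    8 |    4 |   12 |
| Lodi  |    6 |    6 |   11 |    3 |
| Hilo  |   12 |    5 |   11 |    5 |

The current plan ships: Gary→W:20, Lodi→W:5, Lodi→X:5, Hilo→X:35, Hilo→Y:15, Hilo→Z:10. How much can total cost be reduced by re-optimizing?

140

Current plan cost = 20·12 + 5·6 + 5·6 + 35·5 + 15·11 + 10·5 = €690.
Optimal plan:
  Gary->W: 5 truckloads
  Gary->Y: 15 truckloads
  Lodi->W: 10 truckloads
  Hilo->W: 10 truckloads
  Hilo->X: 40 truckloads
  Hilo->Z: 10 truckloads
Optimal cost = €550.
Saving = 690 − 550 = €140.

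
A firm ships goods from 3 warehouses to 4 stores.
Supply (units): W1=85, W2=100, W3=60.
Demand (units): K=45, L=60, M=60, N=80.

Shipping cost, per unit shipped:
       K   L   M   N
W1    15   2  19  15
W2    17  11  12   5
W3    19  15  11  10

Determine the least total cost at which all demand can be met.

An optimal shipping plan:
  W1–K: 25 × 15 = 375
  W1–L: 60 × 2 = 120
  W2–K: 20 × 17 = 340
  W2–N: 80 × 5 = 400
  W3–M: 60 × 11 = 660
Total = 375 + 120 + 340 + 400 + 660 = 1895.
(Supply check: W1 ships 85; W2 ships 100; W3 ships 60.)

1895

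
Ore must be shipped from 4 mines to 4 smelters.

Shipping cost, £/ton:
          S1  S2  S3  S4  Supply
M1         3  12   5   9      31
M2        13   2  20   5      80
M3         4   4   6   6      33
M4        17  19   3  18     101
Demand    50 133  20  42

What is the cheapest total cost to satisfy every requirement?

Optimal allocation:
  M1 to S1: 31 × £3 = £93
  M2 to S2: 80 × £2 = £160
  M3 to S2: 33 × £4 = £132
  M4 to S1: 19 × £17 = £323
  M4 to S2: 20 × £19 = £380
  M4 to S3: 20 × £3 = £60
  M4 to S4: 42 × £18 = £756
Total = 93 + 160 + 132 + 323 + 380 + 60 + 756 = £1904.
(Supply check: M1 ships 31; M2 ships 80; M3 ships 33; M4 ships 101.)

1904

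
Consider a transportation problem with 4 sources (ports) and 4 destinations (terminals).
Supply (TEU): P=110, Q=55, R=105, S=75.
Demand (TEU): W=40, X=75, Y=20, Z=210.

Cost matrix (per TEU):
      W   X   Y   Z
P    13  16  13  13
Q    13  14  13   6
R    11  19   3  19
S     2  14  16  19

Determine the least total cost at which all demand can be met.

4005

An optimal shipping plan:
  P->Z: 110 TEU
  Q->Z: 55 TEU
  R->X: 40 TEU
  R->Y: 20 TEU
  R->Z: 45 TEU
  S->W: 40 TEU
  S->X: 35 TEU
Total cost = 4005.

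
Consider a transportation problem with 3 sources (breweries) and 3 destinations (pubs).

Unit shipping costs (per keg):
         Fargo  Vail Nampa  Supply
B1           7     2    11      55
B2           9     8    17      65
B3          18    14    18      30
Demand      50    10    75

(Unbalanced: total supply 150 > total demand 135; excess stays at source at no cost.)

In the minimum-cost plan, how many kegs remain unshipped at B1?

Minimum-cost shipments:
  B1–Vail: 10 × 2 = 20
  B1–Nampa: 45 × 11 = 495
  B2–Fargo: 50 × 9 = 450
  B2–Nampa: 15 × 17 = 255
  B3–Nampa: 15 × 18 = 270
Total cost = 1490.
B1 ships 55 of its 55, leaving 0.

0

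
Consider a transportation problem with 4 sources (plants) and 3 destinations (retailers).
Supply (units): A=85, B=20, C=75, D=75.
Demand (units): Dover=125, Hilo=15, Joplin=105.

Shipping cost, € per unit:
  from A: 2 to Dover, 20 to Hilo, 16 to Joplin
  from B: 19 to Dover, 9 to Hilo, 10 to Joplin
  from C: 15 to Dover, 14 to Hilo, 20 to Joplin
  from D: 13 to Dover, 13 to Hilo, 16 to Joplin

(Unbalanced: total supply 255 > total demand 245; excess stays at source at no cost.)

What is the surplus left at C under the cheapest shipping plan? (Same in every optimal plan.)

10

Minimum-cost shipments:
  A–Dover: 85 units
  B–Joplin: 20 units
  C–Dover: 40 units
  C–Hilo: 15 units
  C–Joplin: 10 units
  D–Joplin: 75 units
Total cost = €2580.
C ships 65 of its 75, leaving 10.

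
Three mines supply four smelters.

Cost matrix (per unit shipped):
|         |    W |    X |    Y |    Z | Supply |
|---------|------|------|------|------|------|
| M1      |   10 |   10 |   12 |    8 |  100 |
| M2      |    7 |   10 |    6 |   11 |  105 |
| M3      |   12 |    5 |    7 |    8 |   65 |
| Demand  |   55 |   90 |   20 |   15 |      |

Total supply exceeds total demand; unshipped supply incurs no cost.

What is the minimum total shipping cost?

One minimum-cost allocation:
  M1–Z: 15 × 8 = 120
  M2–W: 55 × 7 = 385
  M2–X: 25 × 10 = 250
  M2–Y: 20 × 6 = 120
  M3–X: 65 × 5 = 325
Total = 120 + 385 + 250 + 120 + 325 = 1200.

1200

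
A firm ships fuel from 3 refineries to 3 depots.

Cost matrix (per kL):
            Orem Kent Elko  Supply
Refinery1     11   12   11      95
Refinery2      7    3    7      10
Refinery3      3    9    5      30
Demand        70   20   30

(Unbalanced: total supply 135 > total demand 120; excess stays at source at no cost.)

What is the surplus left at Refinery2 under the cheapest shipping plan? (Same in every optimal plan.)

0

Minimum-cost shipments:
  Refinery1->Orem: 40 × 11 = 440
  Refinery1->Kent: 10 × 12 = 120
  Refinery1->Elko: 30 × 11 = 330
  Refinery2->Kent: 10 × 3 = 30
  Refinery3->Orem: 30 × 3 = 90
Total cost = 1010.
Refinery2 ships 10 of its 10, leaving 0.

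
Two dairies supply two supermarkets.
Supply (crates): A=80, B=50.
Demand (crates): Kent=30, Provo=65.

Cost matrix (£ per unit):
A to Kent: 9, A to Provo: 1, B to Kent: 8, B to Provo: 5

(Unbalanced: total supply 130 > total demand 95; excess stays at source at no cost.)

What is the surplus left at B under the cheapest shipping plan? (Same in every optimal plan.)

An optimal plan:
  A→Provo: 65 × £1 = £65
  B→Kent: 30 × £8 = £240
Total cost = £305.
B ships 30 of its 50, leaving 20.

20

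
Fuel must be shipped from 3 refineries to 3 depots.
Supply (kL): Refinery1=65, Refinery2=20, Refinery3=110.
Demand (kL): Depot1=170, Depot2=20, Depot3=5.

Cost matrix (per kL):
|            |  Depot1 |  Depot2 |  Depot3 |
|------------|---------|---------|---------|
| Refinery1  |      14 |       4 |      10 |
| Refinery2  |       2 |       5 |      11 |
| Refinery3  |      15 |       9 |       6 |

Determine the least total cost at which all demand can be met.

2355

Optimal allocation:
  Refinery1–Depot1: 45 × 14 = 630
  Refinery1–Depot2: 20 × 4 = 80
  Refinery2–Depot1: 20 × 2 = 40
  Refinery3–Depot1: 105 × 15 = 1575
  Refinery3–Depot3: 5 × 6 = 30
Total = 630 + 80 + 40 + 1575 + 30 = 2355.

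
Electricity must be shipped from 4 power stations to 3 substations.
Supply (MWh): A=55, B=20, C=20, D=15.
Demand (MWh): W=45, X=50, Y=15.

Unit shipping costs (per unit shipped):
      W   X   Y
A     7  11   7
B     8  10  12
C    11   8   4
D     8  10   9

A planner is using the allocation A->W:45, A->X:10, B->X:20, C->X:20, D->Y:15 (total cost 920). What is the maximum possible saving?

Current plan cost = 45·7 + 10·11 + 20·10 + 20·8 + 15·9 = 920.
Optimal plan:
  A->W: 45 × 7 = 315
  A->X: 10 × 11 = 110
  B->X: 20 × 10 = 200
  C->X: 5 × 8 = 40
  C->Y: 15 × 4 = 60
  D->X: 15 × 10 = 150
Optimal cost = 875.
Saving = 920 − 875 = 45.

45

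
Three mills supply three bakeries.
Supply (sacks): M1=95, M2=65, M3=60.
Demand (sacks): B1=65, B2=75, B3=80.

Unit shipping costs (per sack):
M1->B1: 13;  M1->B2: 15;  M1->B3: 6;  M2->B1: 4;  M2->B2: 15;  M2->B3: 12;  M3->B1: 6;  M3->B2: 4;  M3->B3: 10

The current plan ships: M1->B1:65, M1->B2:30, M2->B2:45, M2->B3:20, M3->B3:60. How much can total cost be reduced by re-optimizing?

Current plan cost = 65·13 + 30·15 + 45·15 + 20·12 + 60·10 = 2810.
Optimal plan:
  M1 to B2: 15 × 15 = 225
  M1 to B3: 80 × 6 = 480
  M2 to B1: 65 × 4 = 260
  M3 to B2: 60 × 4 = 240
Optimal cost = 1205.
Saving = 2810 − 1205 = 1605.

1605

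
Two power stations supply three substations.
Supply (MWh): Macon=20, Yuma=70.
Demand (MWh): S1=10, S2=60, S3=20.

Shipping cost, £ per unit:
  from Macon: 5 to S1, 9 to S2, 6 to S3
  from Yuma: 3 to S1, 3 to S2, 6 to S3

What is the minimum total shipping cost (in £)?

330

One minimum-cost allocation:
  Macon–S3: 20 × £6 = £120
  Yuma–S1: 10 × £3 = £30
  Yuma–S2: 60 × £3 = £180
Total = 120 + 30 + 180 = £330.
(Supply check: Macon ships 20; Yuma ships 70.)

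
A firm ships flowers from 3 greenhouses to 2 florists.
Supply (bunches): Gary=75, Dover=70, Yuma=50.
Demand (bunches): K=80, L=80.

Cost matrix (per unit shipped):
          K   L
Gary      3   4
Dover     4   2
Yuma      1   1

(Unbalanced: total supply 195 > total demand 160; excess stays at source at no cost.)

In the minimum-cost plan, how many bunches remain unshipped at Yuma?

0

An optimal plan:
  Gary–K: 40 bunches
  Dover–L: 70 bunches
  Yuma–K: 40 bunches
  Yuma–L: 10 bunches
Total cost = 310.
Yuma ships 50 of its 50, leaving 0.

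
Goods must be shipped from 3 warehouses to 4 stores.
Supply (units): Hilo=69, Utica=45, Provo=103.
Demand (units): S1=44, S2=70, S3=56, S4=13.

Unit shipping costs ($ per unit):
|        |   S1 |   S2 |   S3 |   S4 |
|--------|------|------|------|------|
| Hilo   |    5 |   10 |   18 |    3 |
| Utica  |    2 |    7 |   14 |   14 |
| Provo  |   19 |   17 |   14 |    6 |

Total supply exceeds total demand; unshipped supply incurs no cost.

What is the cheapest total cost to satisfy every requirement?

A cheapest plan:
  Hilo to S1: 44 units
  Hilo to S2: 25 units
  Utica to S2: 45 units
  Provo to S3: 56 units
  Provo to S4: 13 units
Total cost = $1647.

1647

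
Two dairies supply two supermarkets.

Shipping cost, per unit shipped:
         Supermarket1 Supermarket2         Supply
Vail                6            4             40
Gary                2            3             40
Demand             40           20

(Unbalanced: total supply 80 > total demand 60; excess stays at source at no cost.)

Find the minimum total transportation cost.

A cheapest plan:
  Vail->Supermarket2: 20 × 4 = 80
  Gary->Supermarket1: 40 × 2 = 80
Total = 80 + 80 = 160.

160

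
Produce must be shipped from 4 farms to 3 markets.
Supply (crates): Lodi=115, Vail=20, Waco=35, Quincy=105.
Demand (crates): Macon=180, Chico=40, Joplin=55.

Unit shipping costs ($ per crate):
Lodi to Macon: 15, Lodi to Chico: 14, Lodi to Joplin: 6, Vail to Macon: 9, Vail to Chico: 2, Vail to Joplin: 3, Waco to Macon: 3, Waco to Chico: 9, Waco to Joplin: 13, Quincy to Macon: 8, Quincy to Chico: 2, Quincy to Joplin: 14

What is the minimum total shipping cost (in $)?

A cheapest plan:
  Lodi->Macon: 60 crates
  Lodi->Joplin: 55 crates
  Vail->Chico: 20 crates
  Waco->Macon: 35 crates
  Quincy->Macon: 85 crates
  Quincy->Chico: 20 crates
Total cost = $2095.
(Supply check: Lodi ships 115; Vail ships 20; Waco ships 35; Quincy ships 105.)

2095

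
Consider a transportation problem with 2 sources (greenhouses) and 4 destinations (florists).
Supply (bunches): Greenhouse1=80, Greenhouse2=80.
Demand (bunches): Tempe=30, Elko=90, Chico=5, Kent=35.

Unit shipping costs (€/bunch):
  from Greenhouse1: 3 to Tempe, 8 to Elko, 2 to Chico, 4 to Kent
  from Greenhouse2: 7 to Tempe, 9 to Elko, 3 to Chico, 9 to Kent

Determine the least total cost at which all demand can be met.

1040

A cheapest plan:
  Greenhouse1->Tempe: 30 bunches
  Greenhouse1->Elko: 10 bunches
  Greenhouse1->Chico: 5 bunches
  Greenhouse1->Kent: 35 bunches
  Greenhouse2->Elko: 80 bunches
Total cost = €1040.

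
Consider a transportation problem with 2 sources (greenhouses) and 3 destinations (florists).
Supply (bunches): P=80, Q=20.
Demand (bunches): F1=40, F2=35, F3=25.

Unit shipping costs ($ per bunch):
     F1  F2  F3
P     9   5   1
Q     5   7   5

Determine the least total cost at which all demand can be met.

One minimum-cost allocation:
  P to F1: 20 × $9 = $180
  P to F2: 35 × $5 = $175
  P to F3: 25 × $1 = $25
  Q to F1: 20 × $5 = $100
Total = 180 + 175 + 25 + 100 = $480.
(Supply check: P ships 80; Q ships 20.)

480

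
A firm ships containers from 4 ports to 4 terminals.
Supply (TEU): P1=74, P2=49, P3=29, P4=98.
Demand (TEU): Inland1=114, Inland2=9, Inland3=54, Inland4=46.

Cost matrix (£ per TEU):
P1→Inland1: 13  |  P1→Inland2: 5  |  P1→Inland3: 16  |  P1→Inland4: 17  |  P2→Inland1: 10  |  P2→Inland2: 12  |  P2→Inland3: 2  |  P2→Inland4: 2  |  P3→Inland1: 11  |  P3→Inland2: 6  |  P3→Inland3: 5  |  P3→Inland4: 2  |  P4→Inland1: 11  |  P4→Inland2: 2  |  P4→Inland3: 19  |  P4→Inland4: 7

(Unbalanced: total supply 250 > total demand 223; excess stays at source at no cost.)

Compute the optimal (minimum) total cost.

1691

One minimum-cost allocation:
  P1–Inland1: 47 × £13 = £611
  P2–Inland3: 49 × £2 = £98
  P3–Inland3: 5 × £5 = £25
  P3–Inland4: 24 × £2 = £48
  P4–Inland1: 67 × £11 = £737
  P4–Inland2: 9 × £2 = £18
  P4–Inland4: 22 × £7 = £154
Total = 611 + 98 + 25 + 48 + 737 + 18 + 154 = £1691.
(Supply check: P1 ships 47; P2 ships 49; P3 ships 29; P4 ships 98.)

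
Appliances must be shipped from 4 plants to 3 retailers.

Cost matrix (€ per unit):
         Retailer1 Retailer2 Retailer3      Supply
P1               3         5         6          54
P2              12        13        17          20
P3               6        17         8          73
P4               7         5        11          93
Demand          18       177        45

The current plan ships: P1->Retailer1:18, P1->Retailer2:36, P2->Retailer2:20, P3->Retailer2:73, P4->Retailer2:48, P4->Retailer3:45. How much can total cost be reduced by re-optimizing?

Current plan cost = 18·3 + 36·5 + 20·13 + 73·17 + 48·5 + 45·11 = €2470.
Optimal plan:
  P1 to Retailer2: 54 × €5 = €270
  P2 to Retailer2: 20 × €13 = €260
  P3 to Retailer1: 18 × €6 = €108
  P3 to Retailer2: 10 × €17 = €170
  P3 to Retailer3: 45 × €8 = €360
  P4 to Retailer2: 93 × €5 = €465
Optimal cost = €1633.
Saving = 2470 − 1633 = €837.

837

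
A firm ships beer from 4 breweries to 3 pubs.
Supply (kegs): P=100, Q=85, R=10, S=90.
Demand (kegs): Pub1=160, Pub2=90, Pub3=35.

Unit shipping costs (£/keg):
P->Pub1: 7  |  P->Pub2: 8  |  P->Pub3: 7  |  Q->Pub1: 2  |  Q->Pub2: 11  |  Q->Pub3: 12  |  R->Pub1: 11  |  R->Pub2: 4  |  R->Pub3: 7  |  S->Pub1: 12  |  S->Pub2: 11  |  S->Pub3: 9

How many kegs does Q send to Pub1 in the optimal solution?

85

The minimum-cost plan:
  P to Pub1: 75 × £7 = £525
  P to Pub2: 25 × £8 = £200
  Q to Pub1: 85 × £2 = £170
  R to Pub2: 10 × £4 = £40
  S to Pub2: 55 × £11 = £605
  S to Pub3: 35 × £9 = £315
Total cost = £1855.
So Q→Pub1 carries 85 kegs.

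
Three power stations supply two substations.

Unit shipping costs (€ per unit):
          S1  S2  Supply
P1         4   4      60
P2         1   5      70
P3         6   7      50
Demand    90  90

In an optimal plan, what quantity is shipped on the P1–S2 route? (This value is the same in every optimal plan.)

60

Optimal shipments:
  P1 to S2: 60 × €4 = €240
  P2 to S1: 70 × €1 = €70
  P3 to S1: 20 × €6 = €120
  P3 to S2: 30 × €7 = €210
Total cost = €640.
So P1→S2 carries 60 MWh.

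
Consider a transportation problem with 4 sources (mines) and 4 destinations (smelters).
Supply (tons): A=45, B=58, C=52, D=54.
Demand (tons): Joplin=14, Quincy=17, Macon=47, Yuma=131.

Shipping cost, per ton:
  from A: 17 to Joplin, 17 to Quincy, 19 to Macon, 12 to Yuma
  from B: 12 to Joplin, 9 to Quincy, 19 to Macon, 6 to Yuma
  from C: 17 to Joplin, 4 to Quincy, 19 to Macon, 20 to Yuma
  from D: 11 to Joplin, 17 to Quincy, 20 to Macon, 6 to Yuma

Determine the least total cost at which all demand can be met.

2099

An optimal shipping plan:
  A–Joplin: 14 × 17 = 238
  A–Macon: 12 × 19 = 228
  A–Yuma: 19 × 12 = 228
  B–Yuma: 58 × 6 = 348
  C–Quincy: 17 × 4 = 68
  C–Macon: 35 × 19 = 665
  D–Yuma: 54 × 6 = 324
Total = 238 + 228 + 228 + 348 + 68 + 665 + 324 = 2099.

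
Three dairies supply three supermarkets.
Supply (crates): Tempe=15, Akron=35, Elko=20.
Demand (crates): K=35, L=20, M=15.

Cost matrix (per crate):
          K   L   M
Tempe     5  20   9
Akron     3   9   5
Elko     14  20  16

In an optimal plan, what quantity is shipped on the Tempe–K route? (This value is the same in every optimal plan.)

15

The minimum-cost plan:
  Tempe–K: 15 crates
  Akron–L: 20 crates
  Akron–M: 15 crates
  Elko–K: 20 crates
Total cost = 610.
So Tempe→K carries 15 crates.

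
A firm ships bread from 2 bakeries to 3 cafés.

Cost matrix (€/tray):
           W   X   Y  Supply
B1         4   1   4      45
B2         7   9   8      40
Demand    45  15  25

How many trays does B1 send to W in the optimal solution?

5

The minimum-cost plan:
  B1–W: 5 × €4 = €20
  B1–X: 15 × €1 = €15
  B1–Y: 25 × €4 = €100
  B2–W: 40 × €7 = €280
Total cost = €415.
So B1→W carries 5 trays.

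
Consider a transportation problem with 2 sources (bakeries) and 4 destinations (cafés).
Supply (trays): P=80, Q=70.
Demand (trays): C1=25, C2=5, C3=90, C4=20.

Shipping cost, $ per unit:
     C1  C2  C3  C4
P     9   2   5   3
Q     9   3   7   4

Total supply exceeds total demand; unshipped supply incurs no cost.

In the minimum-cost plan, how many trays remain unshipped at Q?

An optimal plan:
  P→C3: 80 × $5 = $400
  Q→C1: 25 × $9 = $225
  Q→C2: 5 × $3 = $15
  Q→C3: 10 × $7 = $70
  Q→C4: 20 × $4 = $80
Total cost = $790.
Q ships 60 of its 70, leaving 10.

10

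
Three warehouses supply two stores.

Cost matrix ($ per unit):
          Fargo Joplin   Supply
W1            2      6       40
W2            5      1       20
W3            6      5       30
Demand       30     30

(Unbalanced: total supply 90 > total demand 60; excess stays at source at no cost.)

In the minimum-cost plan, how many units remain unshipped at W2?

An optimal plan:
  W1–Fargo: 30 × $2 = $60
  W2–Joplin: 20 × $1 = $20
  W3–Joplin: 10 × $5 = $50
Total cost = $130.
W2 ships 20 of its 20, leaving 0.

0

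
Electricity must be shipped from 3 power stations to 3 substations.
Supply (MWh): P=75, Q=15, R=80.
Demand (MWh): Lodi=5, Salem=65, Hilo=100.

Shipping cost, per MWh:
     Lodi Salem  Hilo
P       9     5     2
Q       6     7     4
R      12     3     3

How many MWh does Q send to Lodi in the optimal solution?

5

Solving gives:
  P→Hilo: 75 × 2 = 150
  Q→Lodi: 5 × 6 = 30
  Q→Hilo: 10 × 4 = 40
  R→Salem: 65 × 3 = 195
  R→Hilo: 15 × 3 = 45
Total cost = 460.
So Q→Lodi carries 5 MWh.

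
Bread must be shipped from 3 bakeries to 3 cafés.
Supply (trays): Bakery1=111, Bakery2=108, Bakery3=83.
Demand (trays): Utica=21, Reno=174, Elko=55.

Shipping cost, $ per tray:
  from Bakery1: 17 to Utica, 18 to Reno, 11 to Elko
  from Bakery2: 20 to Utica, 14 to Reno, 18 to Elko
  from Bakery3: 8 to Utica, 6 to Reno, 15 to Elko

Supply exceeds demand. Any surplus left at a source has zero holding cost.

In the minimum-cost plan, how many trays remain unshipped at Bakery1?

Minimum-cost shipments:
  Bakery1 to Utica: 4 × $17 = $68
  Bakery1 to Elko: 55 × $11 = $605
  Bakery2 to Reno: 108 × $14 = $1512
  Bakery3 to Utica: 17 × $8 = $136
  Bakery3 to Reno: 66 × $6 = $396
Total cost = $2717.
Bakery1 ships 59 of its 111, leaving 52.

52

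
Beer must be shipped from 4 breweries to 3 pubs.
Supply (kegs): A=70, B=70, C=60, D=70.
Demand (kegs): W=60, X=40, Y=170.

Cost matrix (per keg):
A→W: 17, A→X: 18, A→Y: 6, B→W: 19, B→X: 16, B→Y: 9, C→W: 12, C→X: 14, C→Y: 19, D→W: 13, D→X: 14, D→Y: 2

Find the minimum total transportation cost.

An optimal shipping plan:
  A–Y: 70 kegs
  B–X: 40 kegs
  B–Y: 30 kegs
  C–W: 60 kegs
  D–Y: 70 kegs
Total cost = 2190.

2190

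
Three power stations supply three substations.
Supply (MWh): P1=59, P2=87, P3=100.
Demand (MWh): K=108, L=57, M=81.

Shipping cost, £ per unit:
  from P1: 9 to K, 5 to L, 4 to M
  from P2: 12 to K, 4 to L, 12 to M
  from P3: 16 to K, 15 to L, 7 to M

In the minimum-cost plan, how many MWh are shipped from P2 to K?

30

The minimum-cost plan:
  P1->K: 59 × £9 = £531
  P2->K: 30 × £12 = £360
  P2->L: 57 × £4 = £228
  P3->K: 19 × £16 = £304
  P3->M: 81 × £7 = £567
Total cost = £1990.
So P2→K carries 30 MWh.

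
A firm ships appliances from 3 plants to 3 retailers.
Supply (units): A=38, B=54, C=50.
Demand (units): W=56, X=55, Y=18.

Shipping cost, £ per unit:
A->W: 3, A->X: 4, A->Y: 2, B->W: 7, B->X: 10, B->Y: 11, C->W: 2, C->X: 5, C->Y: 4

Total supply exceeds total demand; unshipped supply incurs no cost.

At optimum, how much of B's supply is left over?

An optimal plan:
  A to X: 20 units
  A to Y: 18 units
  B to W: 6 units
  B to X: 35 units
  C to W: 50 units
Total cost = £608.
B ships 41 of its 54, leaving 13.

13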